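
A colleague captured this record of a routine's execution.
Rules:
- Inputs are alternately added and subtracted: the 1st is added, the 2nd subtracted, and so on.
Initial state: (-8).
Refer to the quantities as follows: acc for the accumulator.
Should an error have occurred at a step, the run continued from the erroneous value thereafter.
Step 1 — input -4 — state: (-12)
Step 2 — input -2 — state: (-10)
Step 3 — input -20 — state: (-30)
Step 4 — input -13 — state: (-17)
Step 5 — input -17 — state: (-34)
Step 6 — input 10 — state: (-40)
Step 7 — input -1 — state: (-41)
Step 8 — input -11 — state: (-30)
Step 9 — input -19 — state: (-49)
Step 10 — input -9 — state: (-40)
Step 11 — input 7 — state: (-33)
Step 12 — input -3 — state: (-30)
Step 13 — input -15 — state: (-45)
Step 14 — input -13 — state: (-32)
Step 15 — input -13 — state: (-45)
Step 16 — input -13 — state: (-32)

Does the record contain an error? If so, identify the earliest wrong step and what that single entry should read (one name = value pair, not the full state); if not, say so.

Recomputing the run from the initial state:
step 1: acc = -12
step 2: acc = -10
step 3: acc = -30
step 4: acc = -17
step 5: acc = -34
step 6: acc = -44
step 7: acc = -45
step 8: acc = -34
step 9: acc = -53
step 10: acc = -44
step 11: acc = -37
step 12: acc = -34
step 13: acc = -49
step 14: acc = -36
step 15: acc = -49
step 16: acc = -36
The first disagreement with the record is at step 6, where the value should be acc = -44.

step 6, acc = -44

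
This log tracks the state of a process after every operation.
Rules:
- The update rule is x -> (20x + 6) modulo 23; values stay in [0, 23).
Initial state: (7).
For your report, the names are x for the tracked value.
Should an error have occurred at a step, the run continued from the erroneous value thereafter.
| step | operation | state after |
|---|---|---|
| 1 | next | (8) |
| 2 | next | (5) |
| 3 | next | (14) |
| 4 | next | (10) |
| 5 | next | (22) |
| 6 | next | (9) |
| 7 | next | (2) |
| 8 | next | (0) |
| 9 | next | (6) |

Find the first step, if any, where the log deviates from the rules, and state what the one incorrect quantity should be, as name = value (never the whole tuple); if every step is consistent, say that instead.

no error

step 1: x = (20*7 + 6) mod 23 = 8 -> no discrepancy
step 2: x = (20*8 + 6) mod 23 = 5 -> agrees with the log
step 3: x = (20*5 + 6) mod 23 = 14 -> verified
step 4: x = (20*14 + 6) mod 23 = 10 -> confirmed correct
step 5: x = (20*10 + 6) mod 23 = 22 -> agrees with the log
step 6: x = (20*22 + 6) mod 23 = 9 -> consistent with the log
step 7: x = (20*9 + 6) mod 23 = 2 -> no discrepancy
step 8: x = (20*2 + 6) mod 23 = 0 -> no discrepancy
step 9: x = (20*0 + 6) mod 23 = 6 -> exactly as logged
No step deviates from the rules.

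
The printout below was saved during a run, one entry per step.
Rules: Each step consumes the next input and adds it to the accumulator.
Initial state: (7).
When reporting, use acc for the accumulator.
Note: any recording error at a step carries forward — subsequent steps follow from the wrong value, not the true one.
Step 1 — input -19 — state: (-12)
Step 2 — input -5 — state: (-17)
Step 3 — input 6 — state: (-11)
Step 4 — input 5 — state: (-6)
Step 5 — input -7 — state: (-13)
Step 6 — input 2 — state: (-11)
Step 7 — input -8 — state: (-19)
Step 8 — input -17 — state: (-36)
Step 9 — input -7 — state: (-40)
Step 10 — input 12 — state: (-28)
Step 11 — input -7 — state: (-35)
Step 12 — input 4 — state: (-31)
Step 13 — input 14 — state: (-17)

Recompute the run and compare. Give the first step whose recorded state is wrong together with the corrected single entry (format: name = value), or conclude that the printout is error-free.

step 9, acc = -43

Step 1: acc = 7 + -19 = -12 — confirmed correct.
Step 2: acc = -12 + -5 = -17 — no discrepancy.
Step 3: acc = -17 + 6 = -11 — verified.
Step 4: acc = -11 + 5 = -6 — verified.
Step 5: acc = -6 + -7 = -13 — no discrepancy.
Step 6: acc = -13 + 2 = -11 — verified.
Step 7: acc = -11 + -8 = -19 — same as recorded.
Step 8: acc = -19 + -17 = -36 — in agreement.
Step 9: acc = -36 + -7 = -43 — a discrepancy with the printout.
So the first discrepancy is step 9, where the right value is acc = -43.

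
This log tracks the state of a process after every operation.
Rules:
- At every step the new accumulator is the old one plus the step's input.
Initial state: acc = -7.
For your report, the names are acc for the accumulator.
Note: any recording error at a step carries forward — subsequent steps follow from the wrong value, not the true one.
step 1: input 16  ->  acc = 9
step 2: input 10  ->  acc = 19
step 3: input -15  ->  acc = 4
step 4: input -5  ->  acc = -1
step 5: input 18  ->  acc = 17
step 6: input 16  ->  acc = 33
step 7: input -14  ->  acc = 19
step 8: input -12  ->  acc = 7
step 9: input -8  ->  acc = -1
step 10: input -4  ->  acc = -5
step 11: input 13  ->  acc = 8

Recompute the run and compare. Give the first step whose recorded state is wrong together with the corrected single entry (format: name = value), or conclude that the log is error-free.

no error

1. acc = -7 + 16 = 9 (in agreement)
2. acc = 9 + 10 = 19 (checks out)
3. acc = 19 + -15 = 4 (checks out)
4. acc = 4 + -5 = -1 (verified)
5. acc = -1 + 18 = 17 (checks out)
6. acc = 17 + 16 = 33 (consistent with the log)
7. acc = 33 + -14 = 19 (no discrepancy)
8. acc = 19 + -12 = 7 (verified)
9. acc = 7 + -8 = -1 (matches)
10. acc = -1 + -4 = -5 (checks out)
11. acc = -5 + 13 = 8 (no discrepancy)
Nothing is out of place; the run is error-free.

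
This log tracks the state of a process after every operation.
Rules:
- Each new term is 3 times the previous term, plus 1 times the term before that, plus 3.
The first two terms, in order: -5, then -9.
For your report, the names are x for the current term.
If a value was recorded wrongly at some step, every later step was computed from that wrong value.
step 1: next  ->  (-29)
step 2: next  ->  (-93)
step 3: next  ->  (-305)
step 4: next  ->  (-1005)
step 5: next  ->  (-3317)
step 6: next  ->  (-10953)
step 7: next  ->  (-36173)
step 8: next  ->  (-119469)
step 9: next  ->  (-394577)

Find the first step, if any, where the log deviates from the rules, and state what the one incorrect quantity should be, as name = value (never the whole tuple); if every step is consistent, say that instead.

no error

step 1: x = 3*(-9) + (1)*(-5) + (3) = -29 -> exactly as logged
step 2: x = 3*(-29) + (1)*(-9) + (3) = -93 -> checks out
step 3: x = 3*(-93) + (1)*(-29) + (3) = -305 -> matches
step 4: x = 3*(-305) + (1)*(-93) + (3) = -1005 -> consistent with the log
step 5: x = 3*(-1005) + (1)*(-305) + (3) = -3317 -> matches
step 6: x = 3*(-3317) + (1)*(-1005) + (3) = -10953 -> same as recorded
step 7: x = 3*(-10953) + (1)*(-3317) + (3) = -36173 -> confirmed correct
step 8: x = 3*(-36173) + (1)*(-10953) + (3) = -119469 -> matches
step 9: x = 3*(-119469) + (1)*(-36173) + (3) = -394577 -> no discrepancy
Every step is consistent.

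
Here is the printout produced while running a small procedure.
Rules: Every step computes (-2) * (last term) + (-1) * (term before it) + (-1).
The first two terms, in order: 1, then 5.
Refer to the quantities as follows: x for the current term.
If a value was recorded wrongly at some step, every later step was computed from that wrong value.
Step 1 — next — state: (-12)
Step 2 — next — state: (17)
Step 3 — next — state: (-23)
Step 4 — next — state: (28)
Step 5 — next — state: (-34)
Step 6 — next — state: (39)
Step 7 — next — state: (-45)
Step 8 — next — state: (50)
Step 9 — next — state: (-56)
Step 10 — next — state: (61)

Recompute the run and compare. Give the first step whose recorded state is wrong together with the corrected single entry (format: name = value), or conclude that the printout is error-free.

Recomputing the run from the initial state:
step 1: x = -12
step 2: x = 18
step 3: x = -25
step 4: x = 31
step 5: x = -38
step 6: x = 44
step 7: x = -51
step 8: x = 57
step 9: x = -64
step 10: x = 70
The first disagreement with the printout is at step 2, where the value should be x = 18.

step 2, x = 18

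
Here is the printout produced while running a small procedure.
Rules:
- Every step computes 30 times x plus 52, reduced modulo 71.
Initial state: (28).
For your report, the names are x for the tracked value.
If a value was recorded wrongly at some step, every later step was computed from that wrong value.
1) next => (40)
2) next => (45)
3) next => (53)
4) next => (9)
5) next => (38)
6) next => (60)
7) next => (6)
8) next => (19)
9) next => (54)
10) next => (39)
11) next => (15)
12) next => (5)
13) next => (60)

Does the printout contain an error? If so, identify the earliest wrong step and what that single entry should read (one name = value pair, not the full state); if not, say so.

Step 1: x = (30*28 + 52) mod 71 = 40 — matches.
Step 2: x = (30*40 + 52) mod 71 = 45 — consistent with the printout.
Step 3: x = (30*45 + 52) mod 71 = 53 — exactly as logged.
Step 4: x = (30*53 + 52) mod 71 = 9 — consistent with the printout.
Step 5: x = (30*9 + 52) mod 71 = 38 — exactly as logged.
Step 6: x = (30*38 + 52) mod 71 = 56 — the printout disagrees here.
Conclusion: step 6 carries the first error; the entry should be x = 56.

step 6, x = 56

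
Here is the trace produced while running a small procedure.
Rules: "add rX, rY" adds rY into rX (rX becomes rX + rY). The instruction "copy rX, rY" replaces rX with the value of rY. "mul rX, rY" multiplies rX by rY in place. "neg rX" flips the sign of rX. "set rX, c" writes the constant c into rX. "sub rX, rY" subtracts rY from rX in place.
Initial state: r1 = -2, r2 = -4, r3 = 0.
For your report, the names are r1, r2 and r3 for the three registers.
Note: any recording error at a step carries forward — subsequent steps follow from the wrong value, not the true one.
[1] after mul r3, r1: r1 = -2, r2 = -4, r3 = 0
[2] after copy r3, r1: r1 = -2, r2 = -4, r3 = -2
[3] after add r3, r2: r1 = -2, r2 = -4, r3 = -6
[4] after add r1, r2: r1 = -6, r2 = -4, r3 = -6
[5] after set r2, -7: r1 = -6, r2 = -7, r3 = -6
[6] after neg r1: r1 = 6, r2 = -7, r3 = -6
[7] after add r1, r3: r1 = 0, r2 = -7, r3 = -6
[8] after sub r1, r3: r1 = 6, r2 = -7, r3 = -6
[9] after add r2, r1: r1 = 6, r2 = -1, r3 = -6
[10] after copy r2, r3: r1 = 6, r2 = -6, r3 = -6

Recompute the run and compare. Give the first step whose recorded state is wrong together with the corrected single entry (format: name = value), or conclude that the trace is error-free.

no error

Recomputing the run from the initial state:
step 1: r1 = -2, r2 = -4, r3 = 0
step 2: r1 = -2, r2 = -4, r3 = -2
step 3: r1 = -2, r2 = -4, r3 = -6
step 4: r1 = -6, r2 = -4, r3 = -6
step 5: r1 = -6, r2 = -7, r3 = -6
step 6: r1 = 6, r2 = -7, r3 = -6
step 7: r1 = 0, r2 = -7, r3 = -6
step 8: r1 = 6, r2 = -7, r3 = -6
step 9: r1 = 6, r2 = -1, r3 = -6
step 10: r1 = 6, r2 = -6, r3 = -6
This matches the trace at every step.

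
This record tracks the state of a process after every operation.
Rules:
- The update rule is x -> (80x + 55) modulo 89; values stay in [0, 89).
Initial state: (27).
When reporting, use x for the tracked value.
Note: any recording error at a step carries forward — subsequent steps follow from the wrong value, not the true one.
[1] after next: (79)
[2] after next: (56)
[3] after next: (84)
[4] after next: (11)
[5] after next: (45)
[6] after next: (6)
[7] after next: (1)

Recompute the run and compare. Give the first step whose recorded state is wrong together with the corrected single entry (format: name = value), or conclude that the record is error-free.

step 3, x = 85

Step 1: x = (80*27 + 55) mod 89 = 79 — confirmed correct.
Step 2: x = (80*79 + 55) mod 89 = 56 — exactly as logged.
Step 3: x = (80*56 + 55) mod 89 = 85 — a discrepancy with the record.
The audit stops at step 3: the recorded entry is wrong and should be x = 85.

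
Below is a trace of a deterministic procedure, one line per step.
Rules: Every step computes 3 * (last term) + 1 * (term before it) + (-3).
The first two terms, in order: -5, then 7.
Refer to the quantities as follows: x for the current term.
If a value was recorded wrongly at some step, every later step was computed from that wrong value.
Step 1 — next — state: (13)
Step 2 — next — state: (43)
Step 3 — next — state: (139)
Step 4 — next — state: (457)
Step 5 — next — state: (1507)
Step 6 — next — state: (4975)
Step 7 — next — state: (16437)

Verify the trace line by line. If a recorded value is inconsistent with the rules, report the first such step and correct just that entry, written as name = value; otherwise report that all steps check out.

step 7, x = 16429

1. x = 3*(7) + (1)*(-5) + (-3) = 13 (in agreement)
2. x = 3*(13) + (1)*(7) + (-3) = 43 (matches)
3. x = 3*(43) + (1)*(13) + (-3) = 139 (in agreement)
4. x = 3*(139) + (1)*(43) + (-3) = 457 (confirmed correct)
5. x = 3*(457) + (1)*(139) + (-3) = 1507 (exactly as logged)
6. x = 3*(1507) + (1)*(457) + (-3) = 4975 (no discrepancy)
7. x = 3*(4975) + (1)*(1507) + (-3) = 16429 (the trace disagrees here)
The earliest wrong entry is at step 7: it should read x = 16429.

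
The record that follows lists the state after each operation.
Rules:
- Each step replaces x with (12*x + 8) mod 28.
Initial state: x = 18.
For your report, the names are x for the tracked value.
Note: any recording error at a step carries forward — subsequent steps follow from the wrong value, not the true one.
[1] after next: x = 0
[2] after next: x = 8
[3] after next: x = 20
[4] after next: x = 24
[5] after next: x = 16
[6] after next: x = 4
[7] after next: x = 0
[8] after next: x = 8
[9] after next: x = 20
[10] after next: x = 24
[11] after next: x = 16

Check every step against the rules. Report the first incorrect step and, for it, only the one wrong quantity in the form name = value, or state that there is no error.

no error

Recomputing the run from the initial state:
step 1: x = 0
step 2: x = 8
step 3: x = 20
step 4: x = 24
step 5: x = 16
step 6: x = 4
step 7: x = 0
step 8: x = 8
step 9: x = 20
step 10: x = 24
step 11: x = 16
This matches the record at every step.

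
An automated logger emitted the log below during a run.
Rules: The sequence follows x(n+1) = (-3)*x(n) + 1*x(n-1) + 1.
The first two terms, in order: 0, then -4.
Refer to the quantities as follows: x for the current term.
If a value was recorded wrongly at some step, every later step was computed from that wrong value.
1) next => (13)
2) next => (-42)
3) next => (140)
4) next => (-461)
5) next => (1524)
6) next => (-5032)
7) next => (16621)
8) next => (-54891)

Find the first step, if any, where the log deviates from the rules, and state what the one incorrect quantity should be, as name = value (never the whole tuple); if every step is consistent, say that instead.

Step 1: x = -3*(-4) + (1)*(0) + (1) = 13 — confirmed correct.
Step 2: x = -3*(13) + (1)*(-4) + (1) = -42 — checks out.
Step 3: x = -3*(-42) + (1)*(13) + (1) = 140 — matches.
Step 4: x = -3*(140) + (1)*(-42) + (1) = -461 — in agreement.
Step 5: x = -3*(-461) + (1)*(140) + (1) = 1524 — matches.
Step 6: x = -3*(1524) + (1)*(-461) + (1) = -5032 — agrees with the log.
Step 7: x = -3*(-5032) + (1)*(1524) + (1) = 16621 — no discrepancy.
Step 8: x = -3*(16621) + (1)*(-5032) + (1) = -54894 — a discrepancy with the log.
The earliest wrong entry is at step 8: it should read x = -54894.

step 8, x = -54894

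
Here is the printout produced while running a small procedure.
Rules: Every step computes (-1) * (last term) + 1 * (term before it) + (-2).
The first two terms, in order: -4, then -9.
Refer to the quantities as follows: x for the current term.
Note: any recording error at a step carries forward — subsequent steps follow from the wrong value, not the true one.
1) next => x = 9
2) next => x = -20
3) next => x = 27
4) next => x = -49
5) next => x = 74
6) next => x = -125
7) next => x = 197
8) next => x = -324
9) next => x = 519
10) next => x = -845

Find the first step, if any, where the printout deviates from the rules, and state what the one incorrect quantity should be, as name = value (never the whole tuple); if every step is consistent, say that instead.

Recomputing the run from the initial state:
step 1: x = 3
step 2: x = -14
step 3: x = 15
step 4: x = -31
step 5: x = 44
step 6: x = -77
step 7: x = 119
step 8: x = -198
step 9: x = 315
step 10: x = -515
The first disagreement with the printout is at step 1, where the value should be x = 3.

step 1, x = 3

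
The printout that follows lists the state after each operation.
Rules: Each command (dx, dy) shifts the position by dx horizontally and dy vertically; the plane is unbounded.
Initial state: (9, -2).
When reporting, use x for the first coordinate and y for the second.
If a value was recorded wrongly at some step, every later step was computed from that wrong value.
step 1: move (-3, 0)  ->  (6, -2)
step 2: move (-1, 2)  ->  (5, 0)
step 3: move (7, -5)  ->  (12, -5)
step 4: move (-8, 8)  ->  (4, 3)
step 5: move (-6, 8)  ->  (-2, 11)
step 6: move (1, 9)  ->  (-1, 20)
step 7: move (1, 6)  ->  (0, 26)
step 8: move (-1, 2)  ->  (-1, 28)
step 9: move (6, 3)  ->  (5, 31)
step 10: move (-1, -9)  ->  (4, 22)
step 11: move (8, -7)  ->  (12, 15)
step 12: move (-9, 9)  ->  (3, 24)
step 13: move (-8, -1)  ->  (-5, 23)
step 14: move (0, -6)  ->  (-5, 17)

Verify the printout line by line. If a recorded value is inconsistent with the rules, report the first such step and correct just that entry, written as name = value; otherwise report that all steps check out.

Step 1: x = 9 + (-3) = 6, y = -2 + (0) = -2 — confirmed correct.
Step 2: x = 6 + (-1) = 5, y = -2 + (2) = 0 — no discrepancy.
Step 3: x = 5 + (7) = 12, y = 0 + (-5) = -5 — in agreement.
Step 4: x = 12 + (-8) = 4, y = -5 + (8) = 3 — confirmed correct.
Step 5: x = 4 + (-6) = -2, y = 3 + (8) = 11 — consistent with the printout.
Step 6: x = -2 + (1) = -1, y = 11 + (9) = 20 — in agreement.
Step 7: x = -1 + (1) = 0, y = 20 + (6) = 26 — verified.
Step 8: x = 0 + (-1) = -1, y = 26 + (2) = 28 — consistent with the printout.
Step 9: x = -1 + (6) = 5, y = 28 + (3) = 31 — matches.
Step 10: x = 5 + (-1) = 4, y = 31 + (-9) = 22 — in agreement.
Step 11: x = 4 + (8) = 12, y = 22 + (-7) = 15 — consistent with the printout.
Step 12: x = 12 + (-9) = 3, y = 15 + (9) = 24 — no discrepancy.
Step 13: x = 3 + (-8) = -5, y = 24 + (-1) = 23 — consistent with the printout.
Step 14: x = -5 + (0) = -5, y = 23 + (-6) = 17 — in agreement.
Every step is consistent.

no error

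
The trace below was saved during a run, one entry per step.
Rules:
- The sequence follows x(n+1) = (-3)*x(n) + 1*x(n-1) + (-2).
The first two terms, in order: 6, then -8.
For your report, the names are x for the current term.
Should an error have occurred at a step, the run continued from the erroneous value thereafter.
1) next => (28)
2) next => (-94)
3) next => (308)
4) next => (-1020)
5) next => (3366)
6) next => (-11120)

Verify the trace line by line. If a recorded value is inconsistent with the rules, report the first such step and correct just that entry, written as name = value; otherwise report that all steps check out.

no error

Step 1: x = -3*(-8) + (1)*(6) + (-2) = 28 — no discrepancy.
Step 2: x = -3*(28) + (1)*(-8) + (-2) = -94 — in agreement.
Step 3: x = -3*(-94) + (1)*(28) + (-2) = 308 — matches.
Step 4: x = -3*(308) + (1)*(-94) + (-2) = -1020 — verified.
Step 5: x = -3*(-1020) + (1)*(308) + (-2) = 3366 — confirmed correct.
Step 6: x = -3*(3366) + (1)*(-1020) + (-2) = -11120 — in agreement.
The recomputation confirms every line.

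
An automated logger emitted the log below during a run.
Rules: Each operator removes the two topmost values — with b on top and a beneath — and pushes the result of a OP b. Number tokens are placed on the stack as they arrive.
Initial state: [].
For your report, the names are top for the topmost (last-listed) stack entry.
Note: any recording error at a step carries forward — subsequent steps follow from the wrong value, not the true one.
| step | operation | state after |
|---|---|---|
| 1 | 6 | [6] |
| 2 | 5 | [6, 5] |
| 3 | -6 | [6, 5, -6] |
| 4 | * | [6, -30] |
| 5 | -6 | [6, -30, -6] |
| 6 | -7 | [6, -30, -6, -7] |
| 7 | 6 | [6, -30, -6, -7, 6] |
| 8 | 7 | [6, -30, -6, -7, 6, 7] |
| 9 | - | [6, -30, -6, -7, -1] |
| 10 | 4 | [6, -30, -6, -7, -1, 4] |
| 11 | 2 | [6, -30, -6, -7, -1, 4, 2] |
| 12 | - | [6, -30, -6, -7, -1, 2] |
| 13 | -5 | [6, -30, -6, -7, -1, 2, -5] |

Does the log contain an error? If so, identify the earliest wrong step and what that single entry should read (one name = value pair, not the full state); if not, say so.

Recomputing the run from the initial state:
step 1: [6]
step 2: [6, 5]
step 3: [6, 5, -6]
step 4: [6, -30]
step 5: [6, -30, -6]
step 6: [6, -30, -6, -7]
step 7: [6, -30, -6, -7, 6]
step 8: [6, -30, -6, -7, 6, 7]
step 9: [6, -30, -6, -7, -1]
step 10: [6, -30, -6, -7, -1, 4]
step 11: [6, -30, -6, -7, -1, 4, 2]
step 12: [6, -30, -6, -7, -1, 2]
step 13: [6, -30, -6, -7, -1, 2, -5]
This matches the log at every step.

no error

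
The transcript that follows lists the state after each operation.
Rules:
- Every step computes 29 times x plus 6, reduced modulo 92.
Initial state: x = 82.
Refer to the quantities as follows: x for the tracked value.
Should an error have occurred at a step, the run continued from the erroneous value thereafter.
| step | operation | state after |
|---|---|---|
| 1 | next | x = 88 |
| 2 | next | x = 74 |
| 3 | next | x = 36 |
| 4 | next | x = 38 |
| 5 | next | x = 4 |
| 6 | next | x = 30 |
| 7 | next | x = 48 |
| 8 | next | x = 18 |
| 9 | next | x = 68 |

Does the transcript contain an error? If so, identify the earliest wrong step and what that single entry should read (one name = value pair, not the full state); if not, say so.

step 1, x = 84

Recomputing the run from the initial state:
step 1: x = 84
step 2: x = 50
step 3: x = 76
step 4: x = 2
step 5: x = 64
step 6: x = 22
step 7: x = 0
step 8: x = 6
step 9: x = 88
The first disagreement with the transcript is at step 1, where the value should be x = 84.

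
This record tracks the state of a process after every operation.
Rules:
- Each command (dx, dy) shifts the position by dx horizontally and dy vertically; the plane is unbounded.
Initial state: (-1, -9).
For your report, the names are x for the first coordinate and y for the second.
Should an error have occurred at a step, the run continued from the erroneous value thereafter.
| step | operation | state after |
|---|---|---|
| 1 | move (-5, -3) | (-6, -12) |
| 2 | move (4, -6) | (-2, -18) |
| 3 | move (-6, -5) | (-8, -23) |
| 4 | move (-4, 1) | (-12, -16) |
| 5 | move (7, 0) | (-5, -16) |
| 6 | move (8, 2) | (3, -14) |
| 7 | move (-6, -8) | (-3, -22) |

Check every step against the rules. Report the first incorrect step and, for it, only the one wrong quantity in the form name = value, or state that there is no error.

step 4, y = -22

1. x = -1 + (-5) = -6, y = -9 + (-3) = -12 (exactly as logged)
2. x = -6 + (4) = -2, y = -12 + (-6) = -18 (no discrepancy)
3. x = -2 + (-6) = -8, y = -18 + (-5) = -23 (verified)
4. x = -8 + (-4) = -12, y = -23 + (1) = -22 (this is not what the record shows)
Step 4 is the first one off; corrected, y = -22.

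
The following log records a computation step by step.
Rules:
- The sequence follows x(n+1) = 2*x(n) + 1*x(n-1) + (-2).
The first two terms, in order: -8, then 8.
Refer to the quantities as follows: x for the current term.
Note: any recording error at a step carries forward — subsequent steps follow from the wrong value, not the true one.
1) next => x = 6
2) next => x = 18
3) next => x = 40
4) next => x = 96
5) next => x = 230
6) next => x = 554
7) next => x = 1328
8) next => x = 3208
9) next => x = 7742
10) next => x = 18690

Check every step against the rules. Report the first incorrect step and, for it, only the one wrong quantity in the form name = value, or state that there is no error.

step 7, x = 1336

Recomputing the run from the initial state:
step 1: x = 6
step 2: x = 18
step 3: x = 40
step 4: x = 96
step 5: x = 230
step 6: x = 554
step 7: x = 1336
step 8: x = 3224
step 9: x = 7782
step 10: x = 18786
The first disagreement with the log is at step 7, where the value should be x = 1336.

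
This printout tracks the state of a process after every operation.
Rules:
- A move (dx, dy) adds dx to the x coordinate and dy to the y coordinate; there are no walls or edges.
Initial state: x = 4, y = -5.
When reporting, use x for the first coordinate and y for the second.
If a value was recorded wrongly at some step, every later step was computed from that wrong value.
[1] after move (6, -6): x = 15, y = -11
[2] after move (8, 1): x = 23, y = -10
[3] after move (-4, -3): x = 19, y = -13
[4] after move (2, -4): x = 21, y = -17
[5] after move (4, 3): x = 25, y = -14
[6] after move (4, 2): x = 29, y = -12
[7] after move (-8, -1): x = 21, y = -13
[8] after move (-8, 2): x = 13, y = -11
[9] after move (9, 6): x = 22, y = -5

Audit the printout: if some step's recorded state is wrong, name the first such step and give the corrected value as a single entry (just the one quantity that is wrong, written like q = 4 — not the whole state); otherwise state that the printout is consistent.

1. x = 4 + (6) = 10, y = -5 + (-6) = -11 (not what was recorded)
First incorrect step: 1; the correct value is x = 10.

step 1, x = 10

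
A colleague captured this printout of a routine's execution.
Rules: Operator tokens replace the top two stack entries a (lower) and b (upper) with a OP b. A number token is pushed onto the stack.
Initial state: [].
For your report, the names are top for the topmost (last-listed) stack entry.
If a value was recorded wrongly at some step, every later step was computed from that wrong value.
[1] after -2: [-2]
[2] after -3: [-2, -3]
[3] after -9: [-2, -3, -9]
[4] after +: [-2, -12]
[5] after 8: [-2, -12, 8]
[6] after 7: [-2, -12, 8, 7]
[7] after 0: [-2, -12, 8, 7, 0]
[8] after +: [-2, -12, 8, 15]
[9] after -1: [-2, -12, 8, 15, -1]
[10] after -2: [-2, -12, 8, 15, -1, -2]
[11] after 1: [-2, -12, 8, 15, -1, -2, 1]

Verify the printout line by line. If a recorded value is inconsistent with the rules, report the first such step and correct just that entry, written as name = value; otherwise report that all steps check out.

step 8, top = 7

1. push -2: top = -2 (same as recorded)
2. push -3: top = -3 (exactly as logged)
3. push -9: top = -9 (exactly as logged)
4. -3 + -9 = -12 (checks out)
5. push 8: top = 8 (same as recorded)
6. push 7: top = 7 (no discrepancy)
7. push 0: top = 0 (confirmed correct)
8. 7 + 0 = 7 (the printout has a different value)
The earliest wrong entry is at step 8: it should read top = 7.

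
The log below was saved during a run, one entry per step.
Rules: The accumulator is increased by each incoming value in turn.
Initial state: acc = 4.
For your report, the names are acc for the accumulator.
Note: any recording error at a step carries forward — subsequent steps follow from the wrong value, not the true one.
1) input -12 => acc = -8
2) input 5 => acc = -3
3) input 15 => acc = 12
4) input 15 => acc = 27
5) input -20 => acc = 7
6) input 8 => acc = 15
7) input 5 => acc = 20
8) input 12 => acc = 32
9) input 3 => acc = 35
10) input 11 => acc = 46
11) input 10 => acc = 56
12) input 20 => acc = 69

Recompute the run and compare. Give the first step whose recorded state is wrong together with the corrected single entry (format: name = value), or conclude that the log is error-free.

step 12, acc = 76

step 1: acc = 4 + -12 = -8 -> no discrepancy
step 2: acc = -8 + 5 = -3 -> exactly as logged
step 3: acc = -3 + 15 = 12 -> matches
step 4: acc = 12 + 15 = 27 -> verified
step 5: acc = 27 + -20 = 7 -> same as recorded
step 6: acc = 7 + 8 = 15 -> in agreement
step 7: acc = 15 + 5 = 20 -> checks out
step 8: acc = 20 + 12 = 32 -> matches
step 9: acc = 32 + 3 = 35 -> verified
step 10: acc = 35 + 11 = 46 -> confirmed correct
step 11: acc = 46 + 10 = 56 -> confirmed correct
step 12: acc = 56 + 20 = 76 -> this is not what the log shows
The earliest wrong entry is at step 12: it should read acc = 76.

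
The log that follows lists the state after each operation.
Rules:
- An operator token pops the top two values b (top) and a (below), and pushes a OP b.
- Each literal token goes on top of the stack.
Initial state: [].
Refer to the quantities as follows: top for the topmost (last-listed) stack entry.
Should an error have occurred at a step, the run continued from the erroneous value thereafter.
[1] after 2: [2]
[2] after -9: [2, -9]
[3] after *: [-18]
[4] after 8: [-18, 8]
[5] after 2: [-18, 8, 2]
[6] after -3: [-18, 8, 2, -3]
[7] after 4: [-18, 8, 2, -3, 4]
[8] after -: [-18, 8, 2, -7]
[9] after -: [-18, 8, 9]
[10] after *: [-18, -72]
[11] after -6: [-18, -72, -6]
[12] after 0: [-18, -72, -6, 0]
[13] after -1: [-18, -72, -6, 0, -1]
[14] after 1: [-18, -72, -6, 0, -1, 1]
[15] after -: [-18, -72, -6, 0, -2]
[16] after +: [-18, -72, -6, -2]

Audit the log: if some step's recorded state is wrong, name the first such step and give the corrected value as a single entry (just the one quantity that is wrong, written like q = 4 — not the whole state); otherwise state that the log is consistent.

step 1: push 2: top = 2 -> consistent with the log
step 2: push -9: top = -9 -> confirmed correct
step 3: 2 * -9 = -18 -> in agreement
step 4: push 8: top = 8 -> checks out
step 5: push 2: top = 2 -> same as recorded
step 6: push -3: top = -3 -> no discrepancy
step 7: push 4: top = 4 -> agrees with the log
step 8: -3 - 4 = -7 -> matches
step 9: 2 - -7 = 9 -> in agreement
step 10: 8 * 9 = 72 -> the entry is off here
Step 10 is the first one off; corrected, top = 72.

step 10, top = 72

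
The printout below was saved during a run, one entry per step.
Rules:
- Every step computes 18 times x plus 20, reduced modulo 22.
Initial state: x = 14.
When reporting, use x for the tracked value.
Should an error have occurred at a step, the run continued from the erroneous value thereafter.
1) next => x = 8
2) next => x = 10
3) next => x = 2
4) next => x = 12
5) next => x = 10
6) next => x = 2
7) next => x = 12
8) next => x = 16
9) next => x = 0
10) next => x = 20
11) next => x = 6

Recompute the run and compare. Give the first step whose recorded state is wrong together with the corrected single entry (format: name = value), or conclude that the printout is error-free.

step 1: x = (18*14 + 20) mod 22 = 8 -> confirmed correct
step 2: x = (18*8 + 20) mod 22 = 10 -> in agreement
step 3: x = (18*10 + 20) mod 22 = 2 -> agrees with the printout
step 4: x = (18*2 + 20) mod 22 = 12 -> matches
step 5: x = (18*12 + 20) mod 22 = 16 -> this is not what the printout shows
That makes step 5 the first incorrect line — x = 16 is what it should show.

step 5, x = 16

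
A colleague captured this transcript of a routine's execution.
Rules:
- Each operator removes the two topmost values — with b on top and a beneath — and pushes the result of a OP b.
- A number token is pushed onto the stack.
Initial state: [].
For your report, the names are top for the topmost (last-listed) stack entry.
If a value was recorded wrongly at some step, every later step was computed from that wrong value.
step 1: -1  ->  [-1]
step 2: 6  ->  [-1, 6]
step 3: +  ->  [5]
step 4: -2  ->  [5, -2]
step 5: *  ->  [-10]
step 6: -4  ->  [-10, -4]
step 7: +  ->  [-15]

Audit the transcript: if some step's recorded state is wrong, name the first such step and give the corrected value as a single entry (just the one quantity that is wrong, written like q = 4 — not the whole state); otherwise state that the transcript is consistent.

step 7, top = -14

1. push -1: top = -1 (exactly as logged)
2. push 6: top = 6 (same as recorded)
3. -1 + 6 = 5 (same as recorded)
4. push -2: top = -2 (no discrepancy)
5. 5 * -2 = -10 (no discrepancy)
6. push -4: top = -4 (confirmed correct)
7. -10 + -4 = -14 (not what was recorded)
First incorrect step: 7; the correct value is top = -14.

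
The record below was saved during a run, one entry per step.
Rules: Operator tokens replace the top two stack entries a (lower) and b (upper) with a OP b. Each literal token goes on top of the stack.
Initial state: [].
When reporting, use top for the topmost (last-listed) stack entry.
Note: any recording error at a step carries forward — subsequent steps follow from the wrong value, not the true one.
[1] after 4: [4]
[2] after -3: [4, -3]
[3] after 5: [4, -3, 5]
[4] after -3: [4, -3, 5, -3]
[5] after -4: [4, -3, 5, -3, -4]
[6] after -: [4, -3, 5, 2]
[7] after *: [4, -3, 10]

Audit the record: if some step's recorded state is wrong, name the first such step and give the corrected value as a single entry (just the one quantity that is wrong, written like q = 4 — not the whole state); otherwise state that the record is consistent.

Step 1: push 4: top = 4 — confirmed correct.
Step 2: push -3: top = -3 — agrees with the record.
Step 3: push 5: top = 5 — checks out.
Step 4: push -3: top = -3 — checks out.
Step 5: push -4: top = -4 — in agreement.
Step 6: -3 - -4 = 1 — the record has a different value.
Conclusion: step 6 carries the first error; the entry should be top = 1.

step 6, top = 1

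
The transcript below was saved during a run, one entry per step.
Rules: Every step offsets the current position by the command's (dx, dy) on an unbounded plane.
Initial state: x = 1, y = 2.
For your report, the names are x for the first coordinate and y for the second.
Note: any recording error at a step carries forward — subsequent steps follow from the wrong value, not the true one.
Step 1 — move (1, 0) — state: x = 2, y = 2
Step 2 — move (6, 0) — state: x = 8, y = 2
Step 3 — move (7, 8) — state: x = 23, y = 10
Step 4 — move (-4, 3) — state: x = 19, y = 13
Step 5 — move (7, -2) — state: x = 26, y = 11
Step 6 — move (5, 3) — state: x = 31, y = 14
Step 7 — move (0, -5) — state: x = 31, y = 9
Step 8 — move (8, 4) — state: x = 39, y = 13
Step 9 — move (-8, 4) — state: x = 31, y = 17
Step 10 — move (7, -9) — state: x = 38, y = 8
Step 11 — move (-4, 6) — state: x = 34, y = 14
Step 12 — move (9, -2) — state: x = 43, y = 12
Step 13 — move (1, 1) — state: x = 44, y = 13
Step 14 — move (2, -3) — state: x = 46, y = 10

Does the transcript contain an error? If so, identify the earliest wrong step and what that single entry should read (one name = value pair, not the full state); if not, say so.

step 1: x = 1 + (1) = 2, y = 2 + (0) = 2 -> same as recorded
step 2: x = 2 + (6) = 8, y = 2 + (0) = 2 -> in agreement
step 3: x = 8 + (7) = 15, y = 2 + (8) = 10 -> the transcript disagrees here
The earliest wrong entry is at step 3: it should read x = 15.

step 3, x = 15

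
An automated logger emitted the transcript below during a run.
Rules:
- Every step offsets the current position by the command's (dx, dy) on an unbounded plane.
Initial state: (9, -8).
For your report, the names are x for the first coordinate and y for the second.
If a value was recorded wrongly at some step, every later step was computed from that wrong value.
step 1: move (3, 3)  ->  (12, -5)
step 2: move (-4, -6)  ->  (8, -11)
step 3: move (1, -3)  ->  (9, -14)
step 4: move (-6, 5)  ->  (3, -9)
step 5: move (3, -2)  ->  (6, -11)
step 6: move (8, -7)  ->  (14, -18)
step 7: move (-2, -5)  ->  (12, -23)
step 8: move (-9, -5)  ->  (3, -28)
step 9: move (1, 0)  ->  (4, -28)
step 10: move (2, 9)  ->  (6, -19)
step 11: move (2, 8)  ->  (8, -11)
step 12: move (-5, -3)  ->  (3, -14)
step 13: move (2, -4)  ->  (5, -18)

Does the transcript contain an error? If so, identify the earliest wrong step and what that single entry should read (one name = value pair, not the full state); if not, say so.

Recomputing the run from the initial state:
step 1: x = 12, y = -5
step 2: x = 8, y = -11
step 3: x = 9, y = -14
step 4: x = 3, y = -9
step 5: x = 6, y = -11
step 6: x = 14, y = -18
step 7: x = 12, y = -23
step 8: x = 3, y = -28
step 9: x = 4, y = -28
step 10: x = 6, y = -19
step 11: x = 8, y = -11
step 12: x = 3, y = -14
step 13: x = 5, y = -18
This matches the transcript at every step.

no error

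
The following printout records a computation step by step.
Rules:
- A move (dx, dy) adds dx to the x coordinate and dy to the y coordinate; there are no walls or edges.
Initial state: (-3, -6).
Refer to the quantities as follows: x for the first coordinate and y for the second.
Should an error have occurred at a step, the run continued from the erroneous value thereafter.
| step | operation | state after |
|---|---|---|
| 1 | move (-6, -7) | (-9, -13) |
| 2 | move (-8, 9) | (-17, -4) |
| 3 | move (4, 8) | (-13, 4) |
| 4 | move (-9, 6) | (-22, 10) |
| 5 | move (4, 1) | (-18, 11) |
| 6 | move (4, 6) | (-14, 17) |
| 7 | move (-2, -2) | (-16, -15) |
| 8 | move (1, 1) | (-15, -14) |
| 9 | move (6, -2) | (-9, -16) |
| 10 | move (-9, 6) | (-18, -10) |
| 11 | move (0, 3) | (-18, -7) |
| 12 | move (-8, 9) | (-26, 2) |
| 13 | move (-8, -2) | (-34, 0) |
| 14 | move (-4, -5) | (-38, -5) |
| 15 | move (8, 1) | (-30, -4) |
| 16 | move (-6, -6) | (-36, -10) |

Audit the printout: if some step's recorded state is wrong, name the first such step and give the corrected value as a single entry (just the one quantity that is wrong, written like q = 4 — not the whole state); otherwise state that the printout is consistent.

Step 1: x = -3 + (-6) = -9, y = -6 + (-7) = -13 — verified.
Step 2: x = -9 + (-8) = -17, y = -13 + (9) = -4 — confirmed correct.
Step 3: x = -17 + (4) = -13, y = -4 + (8) = 4 — agrees with the printout.
Step 4: x = -13 + (-9) = -22, y = 4 + (6) = 10 — no discrepancy.
Step 5: x = -22 + (4) = -18, y = 10 + (1) = 11 — same as recorded.
Step 6: x = -18 + (4) = -14, y = 11 + (6) = 17 — confirmed correct.
Step 7: x = -14 + (-2) = -16, y = 17 + (-2) = 15 — a discrepancy with the printout.
The audit stops at step 7: the recorded entry is wrong and should be y = 15.

step 7, y = 15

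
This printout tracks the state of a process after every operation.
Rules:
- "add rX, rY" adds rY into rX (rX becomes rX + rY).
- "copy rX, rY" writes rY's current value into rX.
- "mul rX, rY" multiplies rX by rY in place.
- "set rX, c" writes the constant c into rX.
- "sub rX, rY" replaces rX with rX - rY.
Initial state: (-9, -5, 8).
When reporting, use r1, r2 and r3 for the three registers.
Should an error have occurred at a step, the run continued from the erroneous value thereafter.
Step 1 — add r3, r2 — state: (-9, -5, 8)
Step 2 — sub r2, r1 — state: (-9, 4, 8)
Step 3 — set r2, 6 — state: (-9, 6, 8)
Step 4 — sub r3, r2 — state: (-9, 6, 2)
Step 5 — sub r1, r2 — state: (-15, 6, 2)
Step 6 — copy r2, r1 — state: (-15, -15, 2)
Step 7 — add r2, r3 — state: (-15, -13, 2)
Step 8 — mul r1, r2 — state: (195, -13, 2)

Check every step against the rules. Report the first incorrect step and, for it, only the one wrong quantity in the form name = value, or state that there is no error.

step 1, r3 = 3

1. r3 = 8 + -5 = 3 (a discrepancy with the printout)
The earliest wrong entry is at step 1: it should read r3 = 3.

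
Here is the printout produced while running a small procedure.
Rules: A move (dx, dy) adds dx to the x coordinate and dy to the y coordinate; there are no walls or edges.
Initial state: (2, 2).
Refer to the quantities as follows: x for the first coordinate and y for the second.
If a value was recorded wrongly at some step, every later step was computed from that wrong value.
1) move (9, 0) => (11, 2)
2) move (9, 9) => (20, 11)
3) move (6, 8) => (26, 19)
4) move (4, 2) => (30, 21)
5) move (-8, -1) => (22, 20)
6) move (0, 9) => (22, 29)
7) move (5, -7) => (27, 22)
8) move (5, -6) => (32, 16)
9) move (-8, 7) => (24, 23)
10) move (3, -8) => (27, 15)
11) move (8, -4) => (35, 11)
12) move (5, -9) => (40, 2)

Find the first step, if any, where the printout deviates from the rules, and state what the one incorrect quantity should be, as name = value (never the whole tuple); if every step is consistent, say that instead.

Recomputing the run from the initial state:
step 1: x = 11, y = 2
step 2: x = 20, y = 11
step 3: x = 26, y = 19
step 4: x = 30, y = 21
step 5: x = 22, y = 20
step 6: x = 22, y = 29
step 7: x = 27, y = 22
step 8: x = 32, y = 16
step 9: x = 24, y = 23
step 10: x = 27, y = 15
step 11: x = 35, y = 11
step 12: x = 40, y = 2
This matches the printout at every step.

no error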